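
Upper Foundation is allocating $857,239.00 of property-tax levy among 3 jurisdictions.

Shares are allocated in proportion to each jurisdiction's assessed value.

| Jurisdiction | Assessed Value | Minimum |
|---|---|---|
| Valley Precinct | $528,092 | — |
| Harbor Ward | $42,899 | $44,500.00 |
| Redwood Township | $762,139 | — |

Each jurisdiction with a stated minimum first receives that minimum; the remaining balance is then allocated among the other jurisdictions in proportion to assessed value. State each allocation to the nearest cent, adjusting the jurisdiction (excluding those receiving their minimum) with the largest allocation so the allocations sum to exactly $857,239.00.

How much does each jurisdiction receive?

Fund the minimums — Harbor Ward $44,500.00. Remaining pool $812,739.00.
Remaining pool split over remaining assessed value 1,290,231: Valley Precinct 332,654.3572 → $332,654.36; Redwood Township 480,084.6428 → $480,084.64.

Valley Precinct: $332,654.36 | Harbor Ward: $44,500.00 | Redwood Township: $480,084.64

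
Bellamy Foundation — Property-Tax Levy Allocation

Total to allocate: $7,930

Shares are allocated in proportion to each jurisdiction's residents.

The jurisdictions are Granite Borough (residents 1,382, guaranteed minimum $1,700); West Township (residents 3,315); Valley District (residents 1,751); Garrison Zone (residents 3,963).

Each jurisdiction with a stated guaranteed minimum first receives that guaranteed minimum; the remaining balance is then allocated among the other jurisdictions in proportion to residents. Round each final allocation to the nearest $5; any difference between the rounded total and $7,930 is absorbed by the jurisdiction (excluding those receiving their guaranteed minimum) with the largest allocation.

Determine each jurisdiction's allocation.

Guaranteed amounts: Granite Borough $1,700. Residual $6,230.
Residual split over remaining residents 9,029: West Township 2,287.35 → $2,285; Valley District 1,208.19 → $1,210; Garrison Zone 2,734.47 → $2,735.

Granite Borough: $1,700 · West Township: $2,285 · Valley District: $1,210 · Garrison Zone: $2,735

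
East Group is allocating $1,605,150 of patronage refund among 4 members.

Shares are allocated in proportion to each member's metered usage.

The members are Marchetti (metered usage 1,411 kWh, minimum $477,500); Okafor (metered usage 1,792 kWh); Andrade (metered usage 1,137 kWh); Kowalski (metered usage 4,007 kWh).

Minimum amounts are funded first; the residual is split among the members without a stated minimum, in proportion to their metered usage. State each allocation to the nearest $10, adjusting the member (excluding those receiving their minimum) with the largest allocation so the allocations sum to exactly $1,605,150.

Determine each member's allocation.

Marchetti: $477,500 · Okafor: $291,340 · Andrade: $184,850 · Kowalski: $651,460

Minimums first: Marchetti $477,500. Residual $1,127,650.
Residual split over remaining metered usage 6,936: Okafor 291,342.10 → $291,340; Andrade 184,852.66 → $184,850; Kowalski 651,455.24 → $651,460.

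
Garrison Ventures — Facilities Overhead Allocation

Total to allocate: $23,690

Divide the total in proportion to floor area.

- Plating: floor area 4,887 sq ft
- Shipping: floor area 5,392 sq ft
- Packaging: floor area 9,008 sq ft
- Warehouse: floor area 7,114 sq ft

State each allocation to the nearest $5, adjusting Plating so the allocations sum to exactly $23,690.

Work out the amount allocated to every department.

Total floor area = 26,401.
Pro-rata amounts: Plating 4,887/26,401 × $23,690 = 4,385.18; Shipping 5,392/26,401 × $23,690 = 4,838.32; Packaging 9,008/26,401 × $23,690 = 8,083.01; Warehouse 7,114/26,401 × $23,690 = 6,383.50.
After rounding ($5): Plating $4,385; Shipping $4,840; Packaging $8,085; Warehouse $6,385. Sum = $23,695.
Difference $23,690 − $23,695 = −$5 applied to Plating: Plating becomes $4,380.

Plating: $4,380 | Shipping: $4,840 | Packaging: $8,085 | Warehouse: $6,385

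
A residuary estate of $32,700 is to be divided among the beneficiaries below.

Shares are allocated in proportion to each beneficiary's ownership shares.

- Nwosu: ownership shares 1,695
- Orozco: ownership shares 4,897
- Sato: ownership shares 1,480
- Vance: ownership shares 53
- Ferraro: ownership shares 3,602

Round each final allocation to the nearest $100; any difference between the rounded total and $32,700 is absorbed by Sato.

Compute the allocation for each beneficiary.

Total ownership shares = 11,727.
Unrounded shares: Nwosu 1,695/11,727 × $32,700 = 4,726.40; Orozco 4,897/11,727 × $32,700 = 13,654.98; Sato 1,480/11,727 × $32,700 = 4,126.89; Vance 53/11,727 × $32,700 = 147.79; Ferraro 3,602/11,727 × $32,700 = 10,043.95.
Rounded to nearest $100: Nwosu $4,700; Orozco $13,700; Sato $4,100; Vance $100; Ferraro $10,000. Sum = $32,600.
Difference $32,700 − $32,600 = +$100 applied to Sato: Sato becomes $4,200.

Nwosu: $4,700 · Orozco: $13,700 · Sato: $4,200 · Vance: $100 · Ferraro: $10,000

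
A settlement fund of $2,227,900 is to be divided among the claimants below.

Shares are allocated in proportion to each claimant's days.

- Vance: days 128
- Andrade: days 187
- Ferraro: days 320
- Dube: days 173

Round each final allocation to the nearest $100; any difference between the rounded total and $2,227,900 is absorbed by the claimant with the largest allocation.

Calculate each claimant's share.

Total days = 808.
Unrounded shares: Vance 128/808 × $2,227,900 = 352,934.65; Andrade 187/808 × $2,227,900 = 515,615.47; Ferraro 320/808 × $2,227,900 = 882,336.63; Dube 173/808 × $2,227,900 = 477,013.24.
At nearest $100: Vance $352,900; Andrade $515,600; Ferraro $882,300; Dube $477,000. Sum = $2,227,800.
Difference $2,227,900 − $2,227,800 = +$100 applied to largest allocation (Ferraro): Ferraro becomes $882,400.

Vance: $352,900 | Andrade: $515,600 | Ferraro: $882,400 | Dube: $477,000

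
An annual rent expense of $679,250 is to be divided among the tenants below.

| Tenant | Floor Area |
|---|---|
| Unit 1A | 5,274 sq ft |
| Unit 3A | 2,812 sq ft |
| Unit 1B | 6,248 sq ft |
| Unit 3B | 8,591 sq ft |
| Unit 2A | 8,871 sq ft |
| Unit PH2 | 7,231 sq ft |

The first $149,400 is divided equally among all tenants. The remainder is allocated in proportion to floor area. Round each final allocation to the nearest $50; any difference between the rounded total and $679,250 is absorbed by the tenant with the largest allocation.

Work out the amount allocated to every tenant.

Unit 1A: $96,500; Unit 3A: $63,100; Unit 1B: $109,750; Unit 3B: $141,550; Unit 2A: $145,300; Unit PH2: $123,050

First tranche $149,400 split equally: $24,900 each.
Remainder $529,850 by floor area (total 39,027): Unit 1A 71,602.45 → $71,600; Unit 3A 38,177.11 → $38,200; Unit 1B 84,825.96 → $84,850; Unit 3B 116,635.70 → $116,650; Unit 2A 120,437.12 → $120,450; Unit PH2 98,171.66 → $98,150.
Rounding difference −$50 on remainder applied to Unit 2A.
Totals: Unit 1A $24,900 + $71,600 = $96,500; Unit 3A $24,900 + $38,200 = $63,100; Unit 1B $24,900 + $84,850 = $109,750; Unit 3B $24,900 + $116,650 = $141,550; Unit 2A $24,900 + $120,400 = $145,300; Unit PH2 $24,900 + $98,150 = $123,050.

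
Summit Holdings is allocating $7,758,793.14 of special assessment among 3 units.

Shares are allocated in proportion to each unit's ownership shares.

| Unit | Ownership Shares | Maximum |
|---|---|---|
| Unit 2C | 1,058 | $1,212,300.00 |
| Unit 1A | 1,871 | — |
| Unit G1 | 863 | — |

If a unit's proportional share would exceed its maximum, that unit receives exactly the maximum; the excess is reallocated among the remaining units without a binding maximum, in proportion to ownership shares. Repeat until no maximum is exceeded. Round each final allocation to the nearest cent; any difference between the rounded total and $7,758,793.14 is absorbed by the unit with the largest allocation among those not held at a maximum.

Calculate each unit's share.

Unit 2C: $1,212,300.00 | Unit 1A: $4,480,061.69 | Unit G1: $2,066,431.45

Combined ownership shares = 3,792.
Proportional shares (ignoring caps): Unit 2C 2,164,768.7611; Unit 1A 3,828,244.1891; Unit G1 1,765,780.1898.
Capped: Unit 2C ($1,212,300.00); remaining pool $6,546,493.14 reallocated over remaining ownership shares 2,734.
Redistributed shares: Unit 1A 4,480,061.6916 → $4,480,061.69; Unit G1 2,066,431.4484 → $2,066,431.45.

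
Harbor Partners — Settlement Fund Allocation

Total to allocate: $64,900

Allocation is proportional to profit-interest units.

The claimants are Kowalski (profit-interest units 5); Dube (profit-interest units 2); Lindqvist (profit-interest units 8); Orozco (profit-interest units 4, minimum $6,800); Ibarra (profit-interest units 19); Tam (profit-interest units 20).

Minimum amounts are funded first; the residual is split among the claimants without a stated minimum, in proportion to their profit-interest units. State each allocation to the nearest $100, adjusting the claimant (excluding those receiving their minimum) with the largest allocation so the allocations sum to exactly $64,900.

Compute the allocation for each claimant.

Fund the minimums — Orozco $6,800. Residual $58,100.
Residual split over remaining profit-interest units 54: Kowalski 5,379.63 → $5,400; Dube 2,151.85 → $2,200; Lindqvist 8,607.41 → $8,600; Ibarra 20,442.59 → $20,400; Tam 21,518.52 → $21,500.

Kowalski: $5,400 · Dube: $2,200 · Lindqvist: $8,600 · Orozco: $6,800 · Ibarra: $20,400 · Tam: $21,500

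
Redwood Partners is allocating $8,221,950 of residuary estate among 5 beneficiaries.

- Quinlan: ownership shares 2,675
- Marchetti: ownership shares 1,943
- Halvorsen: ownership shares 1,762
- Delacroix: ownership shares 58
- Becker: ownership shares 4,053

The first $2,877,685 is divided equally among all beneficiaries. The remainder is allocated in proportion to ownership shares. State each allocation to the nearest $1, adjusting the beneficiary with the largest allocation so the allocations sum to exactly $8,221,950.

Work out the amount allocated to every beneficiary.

Quinlan: $1,938,220 · Marchetti: $1,565,329 · Halvorsen: $1,473,125 · Delacroix: $605,083 · Becker: $2,640,193

$2,877,685 shared equally gives $575,537 per beneficiary.
Remainder $5,344,265 by ownership shares (total 10,491): Quinlan 1,362,683.15 → $1,362,683; Marchetti 989,791.91 → $989,792; Halvorsen 897,587.93 → $897,588; Delacroix 29,546.03 → $29,546; Becker 2,064,656.00 → $2,064,656.
Totals: Quinlan $575,537 + $1,362,683 = $1,938,220; Marchetti $575,537 + $989,792 = $1,565,329; Halvorsen $575,537 + $897,588 = $1,473,125; Delacroix $575,537 + $29,546 = $605,083; Becker $575,537 + $2,064,656 = $2,640,193.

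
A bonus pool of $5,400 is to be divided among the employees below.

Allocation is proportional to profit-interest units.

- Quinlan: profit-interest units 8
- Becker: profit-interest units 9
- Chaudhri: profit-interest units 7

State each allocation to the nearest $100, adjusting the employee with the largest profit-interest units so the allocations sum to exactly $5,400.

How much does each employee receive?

Combined profit-interest units = 8 + 9 + 7 = 24.
Pro-rata amounts: Quinlan 1,800.00; Becker 2,025.00; Chaudhri 1,575.00.
After rounding ($100): Quinlan $1,800; Becker $2,000; Chaudhri $1,600. Sum = $5,400.
Sum already equals the total — no adjustment.

Quinlan: $1,800 | Becker: $2,000 | Chaudhri: $1,600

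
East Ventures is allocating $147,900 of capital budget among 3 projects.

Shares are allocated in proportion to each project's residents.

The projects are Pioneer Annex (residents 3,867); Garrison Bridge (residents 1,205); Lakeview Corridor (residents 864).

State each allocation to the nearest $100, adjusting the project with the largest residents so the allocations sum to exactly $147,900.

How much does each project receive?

Total residents = 5,936.
Proportional shares: Pioneer Annex 3,867/5,936 × $147,900 = 96,349.28; Garrison Bridge 1,205/5,936 × $147,900 = 30,023.50; Lakeview Corridor 864/5,936 × $147,900 = 21,527.22.
At nearest $100: Pioneer Annex $96,300; Garrison Bridge $30,000; Lakeview Corridor $21,500. Sum = $147,800.
Difference $147,900 − $147,800 = +$100 applied to largest residents (Pioneer Annex): Pioneer Annex becomes $96,400.

Pioneer Annex: $96,400; Garrison Bridge: $30,000; Lakeview Corridor: $21,500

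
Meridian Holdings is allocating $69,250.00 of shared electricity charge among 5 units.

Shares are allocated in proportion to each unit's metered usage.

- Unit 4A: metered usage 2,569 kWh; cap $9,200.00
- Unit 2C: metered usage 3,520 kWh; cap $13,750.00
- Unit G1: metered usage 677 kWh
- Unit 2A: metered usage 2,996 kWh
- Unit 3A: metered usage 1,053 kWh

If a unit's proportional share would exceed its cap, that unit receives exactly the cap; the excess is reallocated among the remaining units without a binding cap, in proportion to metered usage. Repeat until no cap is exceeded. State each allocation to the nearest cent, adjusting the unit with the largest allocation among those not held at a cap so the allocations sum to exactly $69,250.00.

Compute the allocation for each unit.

Metered usage total: 10,815.
Proportional shares (ignoring caps): Unit 4A 16,449.6764; Unit 2C 22,539.0661; Unit G1 4,334.9283; Unit 2A 19,183.8188; Unit 3A 6,742.5104.
Cap binds for Unit 4A ($9,200.00), Unit 2C ($13,750.00); remaining pool $46,300.00 reallocated over remaining metered usage 4,726.
Shares after redistribution: Unit G1 6,632.4799 → $6,632.48; Unit 2A 29,351.4177 → $29,351.42; Unit 3A 10,316.1024 → $10,316.10.

Unit 4A: $9,200.00; Unit 2C: $13,750.00; Unit G1: $6,632.48; Unit 2A: $29,351.42; Unit 3A: $10,316.10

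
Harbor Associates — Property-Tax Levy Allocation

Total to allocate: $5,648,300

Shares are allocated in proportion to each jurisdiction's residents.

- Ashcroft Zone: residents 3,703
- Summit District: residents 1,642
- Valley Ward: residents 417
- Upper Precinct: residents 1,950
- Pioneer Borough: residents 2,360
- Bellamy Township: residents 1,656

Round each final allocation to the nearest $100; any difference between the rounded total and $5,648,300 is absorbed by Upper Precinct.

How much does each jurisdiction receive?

Ashcroft Zone: $1,783,400; Summit District: $790,800; Valley Ward: $200,800; Upper Precinct: $939,200; Pioneer Borough: $1,136,600; Bellamy Township: $797,500

Residents total: 11,728.
Unrounded shares: Ashcroft Zone 3,703/11,728 × $5,648,300 = 1,783,394.86; Summit District 1,642/11,728 × $5,648,300 = 790,800.53; Valley Ward 417/11,728 × $5,648,300 = 200,830.58; Upper Precinct 1,950/11,728 × $5,648,300 = 939,135.83; Pioneer Borough 2,360/11,728 × $5,648,300 = 1,136,595.16; Bellamy Township 1,656/11,728 × $5,648,300 = 797,543.04.
Rounded to nearest $100: Ashcroft Zone $1,783,400; Summit District $790,800; Valley Ward $200,800; Upper Precinct $939,100; Pioneer Borough $1,136,600; Bellamy Township $797,500. Sum = $5,648,200.
Difference $5,648,300 − $5,648,200 = +$100 applied to Upper Precinct: Upper Precinct becomes $939,200.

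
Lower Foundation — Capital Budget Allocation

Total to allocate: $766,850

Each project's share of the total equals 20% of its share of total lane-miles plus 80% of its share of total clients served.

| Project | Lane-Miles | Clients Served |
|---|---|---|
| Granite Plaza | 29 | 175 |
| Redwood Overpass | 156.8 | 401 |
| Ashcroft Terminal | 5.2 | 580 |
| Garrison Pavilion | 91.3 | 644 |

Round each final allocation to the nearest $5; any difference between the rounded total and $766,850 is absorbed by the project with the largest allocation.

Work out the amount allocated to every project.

Lane-miles total 282.3; clients served total 1,800.
Combined weights (20% lane-miles + 80% clients served): Granite Plaza 0.0983; Redwood Overpass 0.2893; Ashcroft Terminal 0.2615; Garrison Pavilion 0.3509.
Raw shares: Granite Plaza 75,399.22; Redwood Overpass 221,857.16; Ashcroft Terminal 200,501.98; Garrison Pavilion 269,091.64.
At nearest $5: Granite Plaza $75,400; Redwood Overpass $221,855; Ashcroft Terminal $200,500; Garrison Pavilion $269,090. Sum = $766,845.
Difference $766,850 − $766,845 = +$5 applied to largest allocation (Garrison Pavilion): Garrison Pavilion becomes $269,095.

Granite Plaza: $75,400 · Redwood Overpass: $221,855 · Ashcroft Terminal: $200,500 · Garrison Pavilion: $269,095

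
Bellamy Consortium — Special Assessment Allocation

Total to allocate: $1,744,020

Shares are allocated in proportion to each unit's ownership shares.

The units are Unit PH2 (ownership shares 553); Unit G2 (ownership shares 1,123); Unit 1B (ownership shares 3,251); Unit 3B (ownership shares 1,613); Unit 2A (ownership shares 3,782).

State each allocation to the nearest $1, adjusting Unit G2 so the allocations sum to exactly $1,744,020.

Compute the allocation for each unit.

Total ownership shares = 10,322.
Raw shares: Unit PH2 553/10,322 × $1,744,020 = 93,435.68; Unit G2 1,123/10,322 × $1,744,020 = 189,743.70; Unit 1B 3,251/10,322 × $1,744,020 = 549,293.65; Unit 3B 1,613/10,322 × $1,744,020 = 272,534.81; Unit 2A 3,782/10,322 × $1,744,020 = 639,012.17.
After rounding ($1): Unit PH2 $93,436; Unit G2 $189,744; Unit 1B $549,294; Unit 3B $272,535; Unit 2A $639,012. Sum = $1,744,021.
Difference $1,744,020 − $1,744,021 = −$1 applied to Unit G2: Unit G2 becomes $189,743.

Unit PH2: $93,436 · Unit G2: $189,743 · Unit 1B: $549,294 · Unit 3B: $272,535 · Unit 2A: $639,012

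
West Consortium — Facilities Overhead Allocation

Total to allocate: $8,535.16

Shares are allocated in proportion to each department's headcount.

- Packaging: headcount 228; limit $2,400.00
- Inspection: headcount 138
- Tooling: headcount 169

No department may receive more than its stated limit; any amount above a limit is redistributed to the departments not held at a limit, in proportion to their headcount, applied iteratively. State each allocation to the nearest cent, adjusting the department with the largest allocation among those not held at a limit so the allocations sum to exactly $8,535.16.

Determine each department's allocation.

Packaging: $2,400.00; Inspection: $2,757.82; Tooling: $3,377.34

Headcount total: 535.
Unconstrained shares: Packaging 3,637.4140; Inspection 2,201.5927; Tooling 2,696.1533.
Cap binds for Packaging ($2,400.00); balance $6,135.16 reallocated over remaining headcount 307.
Redistributed shares: Inspection 2,757.8244 → $2,757.82; Tooling 3,377.3356 → $3,377.34.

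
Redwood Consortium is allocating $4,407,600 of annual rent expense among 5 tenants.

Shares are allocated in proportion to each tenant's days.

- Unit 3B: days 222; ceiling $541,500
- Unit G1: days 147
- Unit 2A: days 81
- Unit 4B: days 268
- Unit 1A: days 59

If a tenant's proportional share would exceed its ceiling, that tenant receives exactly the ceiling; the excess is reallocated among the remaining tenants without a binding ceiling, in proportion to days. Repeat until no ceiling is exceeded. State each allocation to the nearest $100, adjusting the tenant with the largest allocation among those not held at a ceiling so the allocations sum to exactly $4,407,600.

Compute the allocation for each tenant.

Days total: 777.
Pro-rata shares before constraints: Unit 3B 1,259,314.29; Unit G1 833,870.27; Unit 2A 459,479.54; Unit 4B 1,520,253.28; Unit 1A 334,682.63.
Capped: Unit 3B ($541,500); remaining pool $3,866,100 reallocated over remaining days 555.
Shares after redistribution: Unit G1 1,023,994.05 → $1,024,000; Unit 2A 564,241.62 → $564,200; Unit 4B 1,866,873.51 → $1,866,900; Unit 1A 410,990.81 → $411,000.

Unit 3B: $541,500 | Unit G1: $1,024,000 | Unit 2A: $564,200 | Unit 4B: $1,866,900 | Unit 1A: $411,000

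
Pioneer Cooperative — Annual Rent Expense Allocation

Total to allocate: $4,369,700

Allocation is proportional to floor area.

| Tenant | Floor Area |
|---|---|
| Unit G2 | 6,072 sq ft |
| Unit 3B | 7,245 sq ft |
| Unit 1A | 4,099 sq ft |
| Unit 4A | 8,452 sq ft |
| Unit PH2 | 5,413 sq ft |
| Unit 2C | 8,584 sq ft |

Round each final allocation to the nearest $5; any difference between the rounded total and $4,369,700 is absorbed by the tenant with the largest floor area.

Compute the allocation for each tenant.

Unit G2: $665,565; Unit 3B: $794,140; Unit 1A: $449,300; Unit 4A: $926,445; Unit PH2: $593,330; Unit 2C: $940,920

Total floor area = 39,865.
Unrounded shares: Unit G2 6,072/39,865 × $4,369,700 = 665,566.75; Unit 3B 7,245/39,865 × $4,369,700 = 794,142.14; Unit 1A 4,099/39,865 × $4,369,700 = 449,301.40; Unit 4A 8,452/39,865 × $4,369,700 = 926,444.36; Unit PH2 5,413/39,865 × $4,369,700 = 593,332.15; Unit 2C 8,584/39,865 × $4,369,700 = 940,913.20.
Rounded to nearest $5: Unit G2 $665,565; Unit 3B $794,140; Unit 1A $449,300; Unit 4A $926,445; Unit PH2 $593,330; Unit 2C $940,915. Sum = $4,369,695.
Difference $4,369,700 − $4,369,695 = +$5 applied to largest floor area (Unit 2C): Unit 2C becomes $940,920.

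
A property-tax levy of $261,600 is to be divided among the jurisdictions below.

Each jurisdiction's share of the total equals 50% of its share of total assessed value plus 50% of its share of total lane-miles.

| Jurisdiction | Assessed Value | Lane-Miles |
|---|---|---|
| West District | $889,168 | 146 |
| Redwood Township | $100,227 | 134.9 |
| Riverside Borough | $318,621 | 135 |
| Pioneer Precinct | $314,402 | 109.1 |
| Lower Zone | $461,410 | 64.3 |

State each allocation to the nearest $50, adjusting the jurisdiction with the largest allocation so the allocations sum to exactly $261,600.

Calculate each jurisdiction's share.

West District: $88,200 · Redwood Township: $36,250 · Riverside Borough: $49,950 · Pioneer Precinct: $43,950 · Lower Zone: $43,250

Assessed value total 2,083,828; lane-miles total 589.3.
Blended shares (50% assessed value + 50% lane-miles): West District 0.3372; Redwood Township 0.1385; Riverside Borough 0.1910; Pioneer Precinct 0.1680; Lower Zone 0.1653.
Raw shares: West District 88,218.18; Redwood Township 36,233.33; Riverside Borough 49,963.92; Pioneer Precinct 43,950.38; Lower Zone 43,234.20.
Rounded to nearest $50: West District $88,200; Redwood Township $36,250; Riverside Borough $49,950; Pioneer Precinct $43,950; Lower Zone $43,250. Sum = $261,600.
No rounding difference to absorb.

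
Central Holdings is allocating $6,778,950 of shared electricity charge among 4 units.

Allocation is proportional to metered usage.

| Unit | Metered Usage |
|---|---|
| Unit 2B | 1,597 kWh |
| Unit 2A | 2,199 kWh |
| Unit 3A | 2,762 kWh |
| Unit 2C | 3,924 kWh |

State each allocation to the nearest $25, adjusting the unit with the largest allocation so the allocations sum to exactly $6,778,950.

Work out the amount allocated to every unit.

Metered usage total: 10,482.
Pro-rata amounts: Unit 2B 1,597/10,482 × $6,778,950 = 1,032,816.56; Unit 2A 2,199/10,482 × $6,778,950 = 1,422,143.78; Unit 3A 2,762/10,482 × $6,778,950 = 1,786,248.80; Unit 2C 3,924/10,482 × $6,778,950 = 2,537,740.87.
Rounded to nearest $25: Unit 2B $1,032,825; Unit 2A $1,422,150; Unit 3A $1,786,250; Unit 2C $2,537,750. Sum = $6,778,975.
Difference $6,778,950 − $6,778,975 = −$25 applied to largest allocation (Unit 2C): Unit 2C becomes $2,537,725.

Unit 2B: $1,032,825 · Unit 2A: $1,422,150 · Unit 3A: $1,786,250 · Unit 2C: $2,537,725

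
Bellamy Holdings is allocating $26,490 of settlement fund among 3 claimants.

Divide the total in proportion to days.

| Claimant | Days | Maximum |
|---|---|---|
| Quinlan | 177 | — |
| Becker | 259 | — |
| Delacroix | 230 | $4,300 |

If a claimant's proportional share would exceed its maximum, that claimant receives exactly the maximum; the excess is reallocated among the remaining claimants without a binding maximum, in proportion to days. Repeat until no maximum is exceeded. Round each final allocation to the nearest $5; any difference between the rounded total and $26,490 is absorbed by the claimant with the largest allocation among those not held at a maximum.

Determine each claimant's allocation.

Sum of days: 666.
Proportional shares (ignoring caps): Quinlan 7,040.14; Becker 10,301.67; Delacroix 9,148.20.
Capped: Delacroix ($4,300); residual $22,190 reallocated over remaining days 436.
Shares after redistribution: Quinlan 9,008.33 → $9,010; Becker 13,181.67 → $13,180.

Quinlan: $9,010 · Becker: $13,180 · Delacroix: $4,300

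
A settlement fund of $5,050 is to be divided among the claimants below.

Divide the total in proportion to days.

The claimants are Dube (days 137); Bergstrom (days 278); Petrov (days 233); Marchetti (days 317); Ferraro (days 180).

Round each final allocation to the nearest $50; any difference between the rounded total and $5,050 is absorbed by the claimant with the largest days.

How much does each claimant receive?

Total days = 1,145.
Pro-rata amounts: Dube 137/1,145 × $5,050 = 604.24; Bergstrom 278/1,145 × $5,050 = 1,226.11; Petrov 233/1,145 × $5,050 = 1,027.64; Marchetti 317/1,145 × $5,050 = 1,398.12; Ferraro 180/1,145 × $5,050 = 793.89.
Rounded to nearest $50: Dube $600; Bergstrom $1,250; Petrov $1,050; Marchetti $1,400; Ferraro $800. Sum = $5,100.
Difference $5,050 − $5,100 = −$50 applied to largest days (Marchetti): Marchetti becomes $1,350.

Dube: $600 · Bergstrom: $1,250 · Petrov: $1,050 · Marchetti: $1,350 · Ferraro: $800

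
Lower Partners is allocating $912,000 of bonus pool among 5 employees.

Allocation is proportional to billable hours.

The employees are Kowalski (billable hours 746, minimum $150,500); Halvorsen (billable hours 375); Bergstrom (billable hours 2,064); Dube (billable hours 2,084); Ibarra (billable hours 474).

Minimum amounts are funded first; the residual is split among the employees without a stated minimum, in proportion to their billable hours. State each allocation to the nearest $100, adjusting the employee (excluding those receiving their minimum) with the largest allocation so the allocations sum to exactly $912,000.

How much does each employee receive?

Kowalski: $150,500 | Halvorsen: $57,100 | Bergstrom: $314,500 | Dube: $317,700 | Ibarra: $72,200

Guaranteed amounts: Kowalski $150,500. Remaining pool $761,500.
Remaining pool split over remaining billable hours 4,997: Halvorsen 57,146.79 → $57,100; Bergstrom 314,535.92 → $314,500; Dube 317,583.75 → $317,600; Ibarra 72,233.54 → $72,200.
Rounding difference +$100 applied to Dube → $317,700.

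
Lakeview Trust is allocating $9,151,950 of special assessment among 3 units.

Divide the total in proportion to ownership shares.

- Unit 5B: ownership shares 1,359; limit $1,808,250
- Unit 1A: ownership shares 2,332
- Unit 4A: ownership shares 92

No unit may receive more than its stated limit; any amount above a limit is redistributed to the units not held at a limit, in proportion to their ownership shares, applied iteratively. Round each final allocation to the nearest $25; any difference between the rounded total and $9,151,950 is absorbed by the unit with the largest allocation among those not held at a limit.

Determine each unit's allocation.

Unit 5B: $1,808,250 · Unit 1A: $7,064,975 · Unit 4A: $278,725

Combined ownership shares = 3,783.
Pro-rata shares before constraints: Unit 5B 3,287,734.62; Unit 1A 5,641,646.15; Unit 4A 222,569.23.
Cap binds for Unit 5B ($1,808,250); remaining pool $7,343,700 reallocated over remaining ownership shares 2,424.
Shares after redistribution: Unit 1A 7,064,978.71 → $7,064,975; Unit 4A 278,721.29 → $278,725.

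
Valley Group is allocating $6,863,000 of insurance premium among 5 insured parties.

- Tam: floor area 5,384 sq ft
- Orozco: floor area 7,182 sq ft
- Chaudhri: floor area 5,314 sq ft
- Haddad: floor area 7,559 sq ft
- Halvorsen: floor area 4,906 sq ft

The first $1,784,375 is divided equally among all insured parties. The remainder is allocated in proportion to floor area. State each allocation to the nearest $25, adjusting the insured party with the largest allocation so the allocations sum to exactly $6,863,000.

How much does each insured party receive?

First tranche $1,784,375 split equally: $356,875 each.
Remainder $5,078,625 by floor area (total 30,345): Tam 901,081.46 → $901,075; Orozco 1,201,999.83 → $1,202,000; Chaudhri 889,366.07 → $889,375; Haddad 1,265,095.61 → $1,265,100; Halvorsen 821,082.03 → $821,075.
Totals: Tam $356,875 + $901,075 = $1,257,950; Orozco $356,875 + $1,202,000 = $1,558,875; Chaudhri $356,875 + $889,375 = $1,246,250; Haddad $356,875 + $1,265,100 = $1,621,975; Halvorsen $356,875 + $821,075 = $1,177,950.

Tam: $1,257,950; Orozco: $1,558,875; Chaudhri: $1,246,250; Haddad: $1,621,975; Halvorsen: $1,177,950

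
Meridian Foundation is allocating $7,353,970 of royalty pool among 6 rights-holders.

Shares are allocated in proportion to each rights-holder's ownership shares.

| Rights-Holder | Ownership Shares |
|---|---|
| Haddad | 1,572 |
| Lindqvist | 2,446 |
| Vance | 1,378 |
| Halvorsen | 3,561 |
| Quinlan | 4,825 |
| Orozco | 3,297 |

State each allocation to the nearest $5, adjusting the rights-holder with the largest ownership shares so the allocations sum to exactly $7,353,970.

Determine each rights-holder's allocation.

Total ownership shares = 17,079.
Proportional shares: Haddad 1,572/17,079 × $7,353,970 = 676,880.43; Lindqvist 2,446/17,079 × $7,353,970 = 1,053,212.17; Vance 1,378/17,079 × $7,353,970 = 593,346.84; Halvorsen 3,561/17,079 × $7,353,970 = 1,533,315.02; Quinlan 4,825/17,079 × $7,353,970 = 2,077,575.11; Orozco 3,297/17,079 × $7,353,970 = 1,419,640.44.
After rounding ($5): Haddad $676,880; Lindqvist $1,053,210; Vance $593,345; Halvorsen $1,533,315; Quinlan $2,077,575; Orozco $1,419,640. Sum = $7,353,965.
Difference $7,353,970 − $7,353,965 = +$5 applied to largest ownership shares (Quinlan): Quinlan becomes $2,077,580.

Haddad: $676,880; Lindqvist: $1,053,210; Vance: $593,345; Halvorsen: $1,533,315; Quinlan: $2,077,580; Orozco: $1,419,640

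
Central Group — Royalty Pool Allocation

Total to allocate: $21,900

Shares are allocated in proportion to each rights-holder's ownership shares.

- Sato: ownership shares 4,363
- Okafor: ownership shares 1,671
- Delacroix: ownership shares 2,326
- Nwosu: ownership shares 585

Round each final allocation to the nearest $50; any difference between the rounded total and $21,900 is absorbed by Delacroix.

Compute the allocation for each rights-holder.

Sum of ownership shares: 8,945.
Raw shares: Sato 4,363/8,945 × $21,900 = 10,681.91; Okafor 1,671/8,945 × $21,900 = 4,091.10; Delacroix 2,326/8,945 × $21,900 = 5,694.73; Nwosu 585/8,945 × $21,900 = 1,432.25.
After rounding ($50): Sato $10,700; Okafor $4,100; Delacroix $5,700; Nwosu $1,450. Sum = $21,950.
Difference $21,900 − $21,950 = −$50 applied to Delacroix: Delacroix becomes $5,650.

Sato: $10,700; Okafor: $4,100; Delacroix: $5,650; Nwosu: $1,450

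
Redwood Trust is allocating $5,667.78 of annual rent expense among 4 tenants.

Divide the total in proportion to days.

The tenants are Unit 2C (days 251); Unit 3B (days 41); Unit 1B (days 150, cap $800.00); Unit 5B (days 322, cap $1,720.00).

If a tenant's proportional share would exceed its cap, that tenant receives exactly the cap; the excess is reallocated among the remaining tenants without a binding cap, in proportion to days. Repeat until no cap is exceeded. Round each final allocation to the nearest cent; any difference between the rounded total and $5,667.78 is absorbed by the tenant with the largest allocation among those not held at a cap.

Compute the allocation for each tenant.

Unit 2C: $2,705.80 · Unit 3B: $441.98 · Unit 1B: $800.00 · Unit 5B: $1,720.00

Sum of days: 764.
Unconstrained shares: Unit 2C 1,862.0586; Unit 3B 304.1610; Unit 1B 1,112.7840; Unit 5B 2,388.7764.
Cap binds for Unit 1B ($800.00), Unit 5B ($1,720.00); residual $3,147.78 reallocated over remaining days 292.
Redistributed shares: Unit 2C 2,705.7972 → $2,705.80; Unit 3B 441.9828 → $441.98.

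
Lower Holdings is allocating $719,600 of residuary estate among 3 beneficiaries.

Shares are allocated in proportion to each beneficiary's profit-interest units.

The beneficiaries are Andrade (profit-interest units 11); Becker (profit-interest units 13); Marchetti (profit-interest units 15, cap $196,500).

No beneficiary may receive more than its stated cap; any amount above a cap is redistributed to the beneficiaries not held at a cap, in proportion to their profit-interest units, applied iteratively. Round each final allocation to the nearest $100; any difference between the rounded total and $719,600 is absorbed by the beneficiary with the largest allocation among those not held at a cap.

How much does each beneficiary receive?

Profit-interest units total: 39.
Unconstrained shares: Andrade 202,964.10; Becker 239,866.67; Marchetti 276,769.23.
Cap binds for Marchetti ($196,500); balance $523,100 reallocated over remaining profit-interest units 24.
Remaining shares: Andrade 239,754.17 → $239,800; Becker 283,345.83 → $283,300.

Andrade: $239,800 | Becker: $283,300 | Marchetti: $196,500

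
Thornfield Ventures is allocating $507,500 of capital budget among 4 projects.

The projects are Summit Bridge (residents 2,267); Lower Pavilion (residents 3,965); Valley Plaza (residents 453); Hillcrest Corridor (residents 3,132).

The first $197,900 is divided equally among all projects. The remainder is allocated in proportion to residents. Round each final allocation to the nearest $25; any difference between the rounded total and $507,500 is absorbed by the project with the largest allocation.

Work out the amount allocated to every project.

Equal tier: $197,900 ÷ 4 = $49,475 apiece.
Remainder $309,600 by residents (total 9,817): Summit Bridge 71,494.67 → $71,500; Lower Pavilion 125,044.72 → $125,050; Valley Plaza 14,286.32 → $14,275; Hillcrest Corridor 98,774.29 → $98,775.
Totals: Summit Bridge $49,475 + $71,500 = $120,975; Lower Pavilion $49,475 + $125,050 = $174,525; Valley Plaza $49,475 + $14,275 = $63,750; Hillcrest Corridor $49,475 + $98,775 = $148,250.

Summit Bridge: $120,975 | Lower Pavilion: $174,525 | Valley Plaza: $63,750 | Hillcrest Corridor: $148,250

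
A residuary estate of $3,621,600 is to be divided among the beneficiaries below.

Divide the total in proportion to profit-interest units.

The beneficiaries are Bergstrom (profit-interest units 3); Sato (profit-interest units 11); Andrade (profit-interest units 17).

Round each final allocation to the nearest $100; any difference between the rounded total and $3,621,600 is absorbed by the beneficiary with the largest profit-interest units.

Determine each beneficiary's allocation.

Total profit-interest units = 3 + 11 + 17 = 31.
Pro-rata amounts: Bergstrom 350,477.42; Sato 1,285,083.87; Andrade 1,986,038.71.
After rounding ($100): Bergstrom $350,500; Sato $1,285,100; Andrade $1,986,000. Sum = $3,621,600.
Rounded total matches; no reconciliation needed.

Bergstrom: $350,500 · Sato: $1,285,100 · Andrade: $1,986,000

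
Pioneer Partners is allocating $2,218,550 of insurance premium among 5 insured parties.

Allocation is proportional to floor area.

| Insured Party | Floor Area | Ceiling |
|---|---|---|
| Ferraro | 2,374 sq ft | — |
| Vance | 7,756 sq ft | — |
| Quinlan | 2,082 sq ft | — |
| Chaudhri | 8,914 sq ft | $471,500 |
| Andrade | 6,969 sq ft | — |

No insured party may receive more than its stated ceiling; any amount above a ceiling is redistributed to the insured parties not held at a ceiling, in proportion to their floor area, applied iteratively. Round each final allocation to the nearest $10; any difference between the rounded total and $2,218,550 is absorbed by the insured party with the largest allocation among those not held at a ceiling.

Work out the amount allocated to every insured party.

Total floor area = 28,095.
Pro-rata shares before constraints: Ferraro 187,465.30; Vance 612,460.36; Quinlan 164,407.23; Chaudhri 703,903.00; Andrade 550,314.11.
Cap binds for Chaudhri ($471,500); remaining pool $1,747,050 reallocated over remaining floor area 19,181.
Remaining shares: Ferraro 216,229.43 → $216,230; Vance 706,434.48 → $706,430; Quinlan 189,633.39 → $189,630; Andrade 634,752.70 → $634,750.
Rounding difference +$10 applied to Vance → $706,440.

Ferraro: $216,230 | Vance: $706,440 | Quinlan: $189,630 | Chaudhri: $471,500 | Andrade: $634,750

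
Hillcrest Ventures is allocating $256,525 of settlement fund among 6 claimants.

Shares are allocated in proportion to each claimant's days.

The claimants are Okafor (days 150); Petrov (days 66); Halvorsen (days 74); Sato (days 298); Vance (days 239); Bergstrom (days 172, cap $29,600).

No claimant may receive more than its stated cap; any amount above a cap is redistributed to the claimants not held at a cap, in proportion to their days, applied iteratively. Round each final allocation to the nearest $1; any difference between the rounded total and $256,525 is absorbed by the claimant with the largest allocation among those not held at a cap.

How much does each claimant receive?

Okafor: $41,159 · Petrov: $18,110 · Halvorsen: $20,305 · Sato: $81,770 · Vance: $65,581 · Bergstrom: $29,600

Days total: 999.
Pro-rata shares before constraints: Okafor 38,517.27; Petrov 16,947.60; Halvorsen 19,001.85; Sato 76,520.97; Vance 61,370.85; Bergstrom 44,166.47.
Capped: Bergstrom ($29,600); balance $226,925 reallocated over remaining days 827.
Remaining shares: Okafor 41,159.31 → $41,159; Petrov 18,110.10 → $18,110; Halvorsen 20,305.26 → $20,305; Sato 81,769.83 → $81,770; Vance 65,580.502 → $65,581.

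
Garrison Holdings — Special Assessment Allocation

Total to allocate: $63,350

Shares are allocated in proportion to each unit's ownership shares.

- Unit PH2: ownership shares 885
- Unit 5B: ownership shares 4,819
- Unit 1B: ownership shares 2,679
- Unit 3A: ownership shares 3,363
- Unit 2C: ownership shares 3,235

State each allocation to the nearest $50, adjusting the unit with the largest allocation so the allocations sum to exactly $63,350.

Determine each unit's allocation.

Unit PH2: $3,750 · Unit 5B: $20,350 · Unit 1B: $11,350 · Unit 3A: $14,200 · Unit 2C: $13,700

Combined ownership shares = 14,981.
Proportional shares: Unit PH2 885/14,981 × $63,350 = 3,742.39; Unit 5B 4,819/14,981 × $63,350 = 20,378.06; Unit 1B 2,679/14,981 × $63,350 = 11,328.66; Unit 3A 3,363/14,981 × $63,350 = 14,221.08; Unit 2C 3,235/14,981 × $63,350 = 13,679.81.
After rounding ($50): Unit PH2 $3,750; Unit 5B $20,400; Unit 1B $11,350; Unit 3A $14,200; Unit 2C $13,700. Sum = $63,400.
Difference $63,350 − $63,400 = −$50 applied to largest allocation (Unit 5B): Unit 5B becomes $20,350.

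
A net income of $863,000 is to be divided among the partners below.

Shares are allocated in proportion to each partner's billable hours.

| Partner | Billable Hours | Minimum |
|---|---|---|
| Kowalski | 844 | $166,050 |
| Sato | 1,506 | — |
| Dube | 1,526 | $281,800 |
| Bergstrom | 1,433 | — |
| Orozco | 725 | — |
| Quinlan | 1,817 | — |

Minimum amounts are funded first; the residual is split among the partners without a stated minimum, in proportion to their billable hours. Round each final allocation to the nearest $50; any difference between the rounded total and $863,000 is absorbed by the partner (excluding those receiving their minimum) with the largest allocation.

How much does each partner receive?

Fund the minimums — Kowalski $166,050; Dube $281,800. Residual $415,150.
Residual split over remaining billable hours 5,481: Sato 114,069.68 → $114,050; Bergstrom 108,540.40 → $108,550; Orozco 54,914.02 → $54,900; Quinlan 137,625.90 → $137,650.

Kowalski: $166,050 · Sato: $114,050 · Dube: $281,800 · Bergstrom: $108,550 · Orozco: $54,900 · Quinlan: $137,650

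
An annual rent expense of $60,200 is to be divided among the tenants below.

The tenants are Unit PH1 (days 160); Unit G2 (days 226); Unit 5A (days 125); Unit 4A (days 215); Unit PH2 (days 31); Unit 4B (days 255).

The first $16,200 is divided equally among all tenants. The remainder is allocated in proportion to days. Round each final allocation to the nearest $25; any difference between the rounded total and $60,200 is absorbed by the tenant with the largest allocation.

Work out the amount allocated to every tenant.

First tranche $16,200 split equally: $2,700 each.
Remainder $44,000 by days (total 1,012): Unit PH1 6,956.52 → $6,950; Unit G2 9,826.09 → $9,825; Unit 5A 5,434.78 → $5,425; Unit 4A 9,347.83 → $9,350; Unit PH2 1,347.83 → $1,350; Unit 4B 11,086.96 → $11,075.
Rounding difference +$25 on remainder applied to Unit 4B.
Totals: Unit PH1 $2,700 + $6,950 = $9,650; Unit G2 $2,700 + $9,825 = $12,525; Unit 5A $2,700 + $5,425 = $8,125; Unit 4A $2,700 + $9,350 = $12,050; Unit PH2 $2,700 + $1,350 = $4,050; Unit 4B $2,700 + $11,100 = $13,800.

Unit PH1: $9,650; Unit G2: $12,525; Unit 5A: $8,125; Unit 4A: $12,050; Unit PH2: $4,050; Unit 4B: $13,800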